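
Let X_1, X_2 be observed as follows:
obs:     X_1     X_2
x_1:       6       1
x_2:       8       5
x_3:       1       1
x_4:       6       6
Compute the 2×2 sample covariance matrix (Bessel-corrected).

Step 1 — column means:
  mean(X_1) = (6 + 8 + 1 + 6) / 4 = 21/4 = 5.25
  mean(X_2) = (1 + 5 + 1 + 6) / 4 = 13/4 = 3.25

Step 2 — sample covariance S[i,j] = (1/(n-1)) · Σ_k (x_{k,i} - mean_i) · (x_{k,j} - mean_j), with n-1 = 3.
  S[X_1,X_1] = ((0.75)·(0.75) + (2.75)·(2.75) + (-4.25)·(-4.25) + (0.75)·(0.75)) / 3 = 26.75/3 = 8.9167
  S[X_1,X_2] = ((0.75)·(-2.25) + (2.75)·(1.75) + (-4.25)·(-2.25) + (0.75)·(2.75)) / 3 = 14.75/3 = 4.9167
  S[X_2,X_2] = ((-2.25)·(-2.25) + (1.75)·(1.75) + (-2.25)·(-2.25) + (2.75)·(2.75)) / 3 = 20.75/3 = 6.9167

S is symmetric (S[j,i] = S[i,j]). Assembling:

S = [[8.9167, 4.9167],
 [4.9167, 6.9167]]


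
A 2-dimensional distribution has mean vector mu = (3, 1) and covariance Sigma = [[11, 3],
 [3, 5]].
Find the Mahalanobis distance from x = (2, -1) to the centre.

Step 1 — centre the observation: (x - mu) = (-1, -2).

Step 2 — invert Sigma. det(Sigma) = 11·5 - (3)² = 46.
  Sigma^{-1} = (1/det) · [[d, -b], [-b, a]] = [[0.1087, -0.0652],
 [-0.0652, 0.2391]].

Step 3 — form the quadratic (x - mu)^T · Sigma^{-1} · (x - mu):
  Sigma^{-1} · (x - mu) = (0.0217, -0.413).
  (x - mu)^T · [Sigma^{-1} · (x - mu)] = (-1)·(0.0217) + (-2)·(-0.413) = 0.8043.

Step 4 — take square root: d = √(0.8043) ≈ 0.8969.

d(x, mu) = √(0.8043) ≈ 0.8969


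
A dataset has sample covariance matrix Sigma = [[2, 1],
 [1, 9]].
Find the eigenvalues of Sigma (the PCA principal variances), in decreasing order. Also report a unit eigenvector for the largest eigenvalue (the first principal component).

Step 1 — characteristic polynomial of 2×2 Sigma:
  det(Sigma - λI) = λ² - trace · λ + det = 0.
  trace = 2 + 9 = 11, det = 2·9 - (1)² = 17.
Step 2 — discriminant:
  Δ = trace² - 4·det = 121 - 68 = 53.
Step 3 — eigenvalues:
  λ = (trace ± √Δ)/2 = (11 ± 7.2801)/2,
  λ_1 = 9.1401,  λ_2 = 1.8599.

Step 4 — unit eigenvector for λ_1: solve (Sigma - λ_1 I)v = 0. First row:
  (2 - 9.1401)·v_x + (1)·v_y = 0, i.e. (-7.1401)·v_x + (1)·v_y = 0,
  so v ∝ (b, λ_1 - a) = (1, 7.1401) = u.
  ||u|| = √((1)² + (7.1401)²) = √(51.9804) ≈ 7.2097,
  v_1 = u/||u|| ≈ (0.1387, 0.9903) (||v_1|| = 1).

λ_1 = 9.1401,  λ_2 = 1.8599;  v_1 ≈ (0.1387, 0.9903)


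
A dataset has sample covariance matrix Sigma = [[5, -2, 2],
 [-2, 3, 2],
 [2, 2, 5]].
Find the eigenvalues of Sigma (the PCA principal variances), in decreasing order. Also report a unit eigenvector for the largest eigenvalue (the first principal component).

Step 1 — characteristic polynomial p(λ) = det(λI - Sigma) = λ³ - tr·λ² + c_1·λ - det, where tr = trace, c_1 = sum of the principal 2×2 minors, det = det(Sigma):
  tr = 5 + 3 + 5 = 13,
  c_1 = (5·3 - (-2)²) + (5·5 - (2)²) + (3·5 - (2)²) = 11 + 21 + 11 = 43,
  det = 5·(3·5 - (2)²) - (-2)·((-2)·5 - (2)·(2)) + (2)·((-2)·(2) - 3·(2)) = 5·(11) - (-2)·(-14) + (2)·(-10) = 7.
  So p(λ) = λ³ - 13λ² + 43λ - 7.
Step 2 — look for an integer root (rational root theorem: any rational root is an integer divisor of 7). Testing λ = 7:
  p(7) = 343 - 637 + 301 - 7 = 0  ✓
  Dividing out (λ - 7): p(λ) = (λ - 7)(λ² - 6λ + 1).
Step 3 — remaining eigenvalues from the quadratic λ² - 6λ + 1 = 0:
  Δ = 6² - 4·1 = 36 - 4 = 32,  λ = (6 ± √32)/2 = (6 ± 5.6569)/2 ≈ 5.8284 or 0.1716.
  Sorted: λ_1 = 7,  λ_2 = 5.8284,  λ_3 = 0.1716  (check: sum = 13 = tr ✓).

Step 4 — unit eigenvector for λ_1 = 7: v spans the null space of (Sigma - λ_1 I), whose rows are
  r_1 = (-2, -2, 2),  r_2 = (-2, -4, 2),  r_3 = (2, 2, -2).
  v is orthogonal to every row, so take v ∝ r_1 × r_2 = ((-2)·(2) - (2)·(-4), (2)·(-2) - (-2)·(2), (-2)·(-4) - (-2)·(-2)) = (4, 0, 4).
  Rescale (divide by 4): u = (1, 0, 1).
  ||u|| = √((1)² + (0)² + (1)²) = √(2) ≈ 1.4142,  v_1 = u/||u|| ≈ (0.7071, 0, 0.7071) (||v_1|| = 1).

λ_1 = 7,  λ_2 = 5.8284,  λ_3 = 0.1716;  v_1 ≈ (0.7071, 0, 0.7071)


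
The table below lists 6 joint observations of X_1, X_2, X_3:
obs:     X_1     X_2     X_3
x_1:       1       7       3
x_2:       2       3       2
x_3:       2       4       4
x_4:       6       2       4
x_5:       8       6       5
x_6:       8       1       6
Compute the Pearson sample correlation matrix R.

Step 1 — column means:
  mean(X_1) = (1 + 2 + 2 + 6 + 8 + 8) / 6 = 27/6 = 4.5
  mean(X_2) = (7 + 3 + 4 + 2 + 6 + 1) / 6 = 23/6 = 3.8333
  mean(X_3) = (3 + 2 + 4 + 4 + 5 + 6) / 6 = 24/6 = 4

Step 2 — sample variances and covariances s[i,j] = (1/(n-1)) · Σ_k (x_{k,i} - mean_i) · (x_{k,j} - mean_j), with n-1 = 5:
  s[X_1,X_1] = ((-3.5)·(-3.5) + (-2.5)·(-2.5) + (-2.5)·(-2.5) + (1.5)·(1.5) + (3.5)·(3.5) + (3.5)·(3.5)) / 5 = 51.5/5 = 10.3
  s[X_1,X_2] = ((-3.5)·(3.1667) + (-2.5)·(-0.8333) + (-2.5)·(0.1667) + (1.5)·(-1.8333) + (3.5)·(2.1667) + (3.5)·(-2.8333)) / 5 = -14.5/5 = -2.9
  s[X_1,X_3] = ((-3.5)·(-1) + (-2.5)·(-2) + (-2.5)·(0) + (1.5)·(0) + (3.5)·(1) + (3.5)·(2)) / 5 = 19/5 = 3.8
  s[X_2,X_2] = ((3.1667)·(3.1667) + (-0.8333)·(-0.8333) + (0.1667)·(0.1667) + (-1.8333)·(-1.8333) + (2.1667)·(2.1667) + (-2.8333)·(-2.8333)) / 5 = 26.8333/5 = 5.3667
  s[X_2,X_3] = ((3.1667)·(-1) + (-0.8333)·(-2) + (0.1667)·(0) + (-1.8333)·(0) + (2.1667)·(1) + (-2.8333)·(2)) / 5 = -5/5 = -1
  s[X_3,X_3] = ((-1)·(-1) + (-2)·(-2) + (0)·(0) + (0)·(0) + (1)·(1) + (2)·(2)) / 5 = 10/5 = 2
  Sample standard deviations s_i = √(s[i,i]):
  s(X_1) = √(10.3) = 3.2094
  s(X_2) = √(5.3667) = 2.3166
  s(X_3) = √(2) = 1.4142

Step 3 — r_{ij} = s_{ij} / (s_i · s_j):
  r[X_1,X_1] = 1 (diagonal).
  r[X_1,X_2] = -2.9 / (3.2094 · 2.3166) = -2.9 / 7.4348 = -0.3901
  r[X_1,X_3] = 3.8 / (3.2094 · 1.4142) = 3.8 / 4.5387 = 0.8372
  r[X_2,X_2] = 1 (diagonal).
  r[X_2,X_3] = -1 / (2.3166 · 1.4142) = -1 / 3.2762 = -0.3052
  r[X_3,X_3] = 1 (diagonal).

R is symmetric with unit diagonal. Assembling:

R = [[1, -0.3901, 0.8372],
 [-0.3901, 1, -0.3052],
 [0.8372, -0.3052, 1]]


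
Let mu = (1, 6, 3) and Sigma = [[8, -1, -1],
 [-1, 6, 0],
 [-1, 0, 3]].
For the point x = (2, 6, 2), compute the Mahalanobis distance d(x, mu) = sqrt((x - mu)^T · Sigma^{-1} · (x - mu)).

Step 1 — centre the observation: (x - mu) = (1, 0, -1).

Step 2 — invert Sigma (cofactor / det for 3×3, or solve directly):
  Sigma^{-1} = [[0.1333, 0.0222, 0.0444],
 [0.0222, 0.1704, 0.0074],
 [0.0444, 0.0074, 0.3481]].

Step 3 — form the quadratic (x - mu)^T · Sigma^{-1} · (x - mu):
  Sigma^{-1} · (x - mu) = (0.0889, 0.0148, -0.3037).
  (x - mu)^T · [Sigma^{-1} · (x - mu)] = (1)·(0.0889) + (0)·(0.0148) + (-1)·(-0.3037) = 0.3926.

Step 4 — take square root: d = √(0.3926) ≈ 0.6266.

d(x, mu) = √(0.3926) ≈ 0.6266


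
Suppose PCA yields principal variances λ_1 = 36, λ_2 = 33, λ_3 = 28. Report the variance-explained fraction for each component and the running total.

Step 1 — total variance = trace(Sigma) = Σ λ_i = 36 + 33 + 28 = 97.

Step 2 — fraction explained by component i = λ_i / Σ λ:
  PC1: 36/97 = 0.3711
  PC2: 33/97 = 0.3402
  PC3: 28/97 = 0.2887

Step 3 — cumulative fraction after k components = (λ_1 + ... + λ_k) / Σ λ:
  k = 1: 36/97 = 0.3711
  k = 2: (36 + 33)/97 = 69/97 = 0.7113
  k = 3: (36 + 33 + 28)/97 = 97/97 = 1

Summary (fraction, with percent):

explained: PC1 0.3711 (37.11%), PC2 0.3402 (34.02%), PC3 0.2887 (28.87%);  cumulative: 0.3711, 0.7113, 1


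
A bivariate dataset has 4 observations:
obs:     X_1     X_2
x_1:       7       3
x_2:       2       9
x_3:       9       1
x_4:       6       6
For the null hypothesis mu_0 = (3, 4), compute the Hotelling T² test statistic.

Step 1 — sample mean vector:
  mean(X_1) = (7 + 2 + 9 + 6) / 4 = 24/4 = 6
  mean(X_2) = (3 + 9 + 1 + 6) / 4 = 19/4 = 4.75
  x̄ = (6, 4.75),  deviation x̄ - mu_0 = (6, 4.75) - (3, 4) = (3, 0.75).

Step 2 — sample covariance matrix, S[i,j] = (1/(n-1)) · Σ_k (x_{k,i} - mean_i) · (x_{k,j} - mean_j), divisor n-1 = 3:
  S[X_1,X_1] = ((1)·(1) + (-4)·(-4) + (3)·(3) + (0)·(0)) / 3 = 26/3 = 8.6667
  S[X_1,X_2] = ((1)·(-1.75) + (-4)·(4.25) + (3)·(-3.75) + (0)·(1.25)) / 3 = -30/3 = -10
  S[X_2,X_2] = ((-1.75)·(-1.75) + (4.25)·(4.25) + (-3.75)·(-3.75) + (1.25)·(1.25)) / 3 = 36.75/3 = 12.25
  S = [[8.6667, -10],
 [-10, 12.25]].

Step 3 — invert S. det(S) = 8.6667·12.25 - (-10)² = 6.1667.
  S^{-1} = (1/det) · [[d, -b], [-b, a]] = [[1.9865, 1.6216],
 [1.6216, 1.4054]].

Step 4 — quadratic form (x̄ - mu_0)^T · S^{-1} · (x̄ - mu_0):
  S^{-1} · (x̄ - mu_0) = (7.1757, 5.9189),
  (x̄ - mu_0)^T · [...] = (3)·(7.1757) + (0.75)·(5.9189) = 25.9662.

Step 5 — scale by n: T² = 4 · 25.9662 = 103.8649.

T² ≈ 103.8649


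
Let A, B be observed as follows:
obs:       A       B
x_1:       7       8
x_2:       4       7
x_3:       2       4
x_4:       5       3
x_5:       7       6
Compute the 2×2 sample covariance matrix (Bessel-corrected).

Step 1 — column means:
  mean(A) = (7 + 4 + 2 + 5 + 7) / 5 = 25/5 = 5
  mean(B) = (8 + 7 + 4 + 3 + 6) / 5 = 28/5 = 5.6

Step 2 — sample covariance S[i,j] = (1/(n-1)) · Σ_k (x_{k,i} - mean_i) · (x_{k,j} - mean_j), with n-1 = 4.
  S[A,A] = ((2)·(2) + (-1)·(-1) + (-3)·(-3) + (0)·(0) + (2)·(2)) / 4 = 18/4 = 4.5
  S[A,B] = ((2)·(2.4) + (-1)·(1.4) + (-3)·(-1.6) + (0)·(-2.6) + (2)·(0.4)) / 4 = 9/4 = 2.25
  S[B,B] = ((2.4)·(2.4) + (1.4)·(1.4) + (-1.6)·(-1.6) + (-2.6)·(-2.6) + (0.4)·(0.4)) / 4 = 17.2/4 = 4.3

S is symmetric (S[j,i] = S[i,j]). Assembling:

S = [[4.5, 2.25],
 [2.25, 4.3]]


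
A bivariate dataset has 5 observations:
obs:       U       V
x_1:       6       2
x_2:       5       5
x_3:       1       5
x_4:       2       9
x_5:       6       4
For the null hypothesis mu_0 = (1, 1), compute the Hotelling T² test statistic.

Step 1 — sample mean vector:
  mean(U) = (6 + 5 + 1 + 2 + 6) / 5 = 20/5 = 4
  mean(V) = (2 + 5 + 5 + 9 + 4) / 5 = 25/5 = 5
  x̄ = (4, 5),  deviation x̄ - mu_0 = (4, 5) - (1, 1) = (3, 4).

Step 2 — sample covariance matrix, S[i,j] = (1/(n-1)) · Σ_k (x_{k,i} - mean_i) · (x_{k,j} - mean_j), divisor n-1 = 4:
  S[U,U] = ((2)·(2) + (1)·(1) + (-3)·(-3) + (-2)·(-2) + (2)·(2)) / 4 = 22/4 = 5.5
  S[U,V] = ((2)·(-3) + (1)·(0) + (-3)·(0) + (-2)·(4) + (2)·(-1)) / 4 = -16/4 = -4
  S[V,V] = ((-3)·(-3) + (0)·(0) + (0)·(0) + (4)·(4) + (-1)·(-1)) / 4 = 26/4 = 6.5
  S = [[5.5, -4],
 [-4, 6.5]].

Step 3 — invert S. det(S) = 5.5·6.5 - (-4)² = 19.75.
  S^{-1} = (1/det) · [[d, -b], [-b, a]] = [[0.3291, 0.2025],
 [0.2025, 0.2785]].

Step 4 — quadratic form (x̄ - mu_0)^T · S^{-1} · (x̄ - mu_0):
  S^{-1} · (x̄ - mu_0) = (1.7975, 1.7215),
  (x̄ - mu_0)^T · [...] = (3)·(1.7975) + (4)·(1.7215) = 12.2785.

Step 5 — scale by n: T² = 5 · 12.2785 = 61.3924.

T² ≈ 61.3924


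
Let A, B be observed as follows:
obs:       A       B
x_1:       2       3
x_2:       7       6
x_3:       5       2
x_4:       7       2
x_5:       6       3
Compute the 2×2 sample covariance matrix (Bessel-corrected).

Step 1 — column means:
  mean(A) = (2 + 7 + 5 + 7 + 6) / 5 = 27/5 = 5.4
  mean(B) = (3 + 6 + 2 + 2 + 3) / 5 = 16/5 = 3.2

Step 2 — sample covariance S[i,j] = (1/(n-1)) · Σ_k (x_{k,i} - mean_i) · (x_{k,j} - mean_j), with n-1 = 4.
  S[A,A] = ((-3.4)·(-3.4) + (1.6)·(1.6) + (-0.4)·(-0.4) + (1.6)·(1.6) + (0.6)·(0.6)) / 4 = 17.2/4 = 4.3
  S[A,B] = ((-3.4)·(-0.2) + (1.6)·(2.8) + (-0.4)·(-1.2) + (1.6)·(-1.2) + (0.6)·(-0.2)) / 4 = 3.6/4 = 0.9
  S[B,B] = ((-0.2)·(-0.2) + (2.8)·(2.8) + (-1.2)·(-1.2) + (-1.2)·(-1.2) + (-0.2)·(-0.2)) / 4 = 10.8/4 = 2.7

S is symmetric (S[j,i] = S[i,j]). Assembling:

S = [[4.3, 0.9],
 [0.9, 2.7]]


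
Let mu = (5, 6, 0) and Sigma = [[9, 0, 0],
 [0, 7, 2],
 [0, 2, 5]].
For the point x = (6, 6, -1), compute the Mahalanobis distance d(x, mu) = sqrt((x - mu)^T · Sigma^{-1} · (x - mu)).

Step 1 — centre the observation: (x - mu) = (1, 0, -1).

Step 2 — invert Sigma (cofactor / det for 3×3, or solve directly):
  Sigma^{-1} = [[0.1111, 0, 0],
 [0, 0.1613, -0.0645],
 [0, -0.0645, 0.2258]].

Step 3 — form the quadratic (x - mu)^T · Sigma^{-1} · (x - mu):
  Sigma^{-1} · (x - mu) = (0.1111, 0.0645, -0.2258).
  (x - mu)^T · [Sigma^{-1} · (x - mu)] = (1)·(0.1111) + (0)·(0.0645) + (-1)·(-0.2258) = 0.3369.

Step 4 — take square root: d = √(0.3369) ≈ 0.5804.

d(x, mu) = √(0.3369) ≈ 0.5804


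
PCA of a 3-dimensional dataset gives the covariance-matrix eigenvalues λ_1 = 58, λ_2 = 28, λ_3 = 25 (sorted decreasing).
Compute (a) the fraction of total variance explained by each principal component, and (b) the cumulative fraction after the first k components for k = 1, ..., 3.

Step 1 — total variance = trace(Sigma) = Σ λ_i = 58 + 28 + 25 = 111.

Step 2 — fraction explained by component i = λ_i / Σ λ:
  PC1: 58/111 = 0.5225
  PC2: 28/111 = 0.2523
  PC3: 25/111 = 0.2252

Step 3 — cumulative fraction after k components = (λ_1 + ... + λ_k) / Σ λ:
  k = 1: 58/111 = 0.5225
  k = 2: (58 + 28)/111 = 86/111 = 0.7748
  k = 3: (58 + 28 + 25)/111 = 111/111 = 1

Summary (fraction, with percent):

explained: PC1 0.5225 (52.25%), PC2 0.2523 (25.23%), PC3 0.2252 (22.52%);  cumulative: 0.5225, 0.7748, 1


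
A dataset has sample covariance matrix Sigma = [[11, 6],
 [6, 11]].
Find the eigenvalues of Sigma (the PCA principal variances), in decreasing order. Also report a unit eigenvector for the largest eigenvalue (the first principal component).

Step 1 — characteristic polynomial of 2×2 Sigma:
  det(Sigma - λI) = λ² - trace · λ + det = 0.
  trace = 11 + 11 = 22, det = 11·11 - (6)² = 85.
Step 2 — discriminant:
  Δ = trace² - 4·det = 484 - 340 = 144.
Step 3 — eigenvalues:
  λ = (trace ± √Δ)/2 = (22 ± 12)/2,
  λ_1 = 17,  λ_2 = 5.

Step 4 — unit eigenvector for λ_1: solve (Sigma - λ_1 I)v = 0. First row:
  (11 - 17)·v_x + (6)·v_y = 0, i.e. (-6)·v_x + (6)·v_y = 0,
  so v ∝ (b, λ_1 - a) = (6, 6) = u.
  ||u|| = √((6)² + (6)²) = √(72) ≈ 8.4853,
  v_1 = u/||u|| ≈ (0.7071, 0.7071) (||v_1|| = 1).

λ_1 = 17,  λ_2 = 5;  v_1 ≈ (0.7071, 0.7071)


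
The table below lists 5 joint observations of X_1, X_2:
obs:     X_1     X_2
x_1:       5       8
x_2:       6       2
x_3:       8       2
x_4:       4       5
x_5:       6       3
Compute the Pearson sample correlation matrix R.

Step 1 — column means:
  mean(X_1) = (5 + 6 + 8 + 4 + 6) / 5 = 29/5 = 5.8
  mean(X_2) = (8 + 2 + 2 + 5 + 3) / 5 = 20/5 = 4

Step 2 — sample variances and covariances s[i,j] = (1/(n-1)) · Σ_k (x_{k,i} - mean_i) · (x_{k,j} - mean_j), with n-1 = 4:
  s[X_1,X_1] = ((-0.8)·(-0.8) + (0.2)·(0.2) + (2.2)·(2.2) + (-1.8)·(-1.8) + (0.2)·(0.2)) / 4 = 8.8/4 = 2.2
  s[X_1,X_2] = ((-0.8)·(4) + (0.2)·(-2) + (2.2)·(-2) + (-1.8)·(1) + (0.2)·(-1)) / 4 = -10/4 = -2.5
  s[X_2,X_2] = ((4)·(4) + (-2)·(-2) + (-2)·(-2) + (1)·(1) + (-1)·(-1)) / 4 = 26/4 = 6.5
  Sample standard deviations s_i = √(s[i,i]):
  s(X_1) = √(2.2) = 1.4832
  s(X_2) = √(6.5) = 2.5495

Step 3 — r_{ij} = s_{ij} / (s_i · s_j):
  r[X_1,X_1] = 1 (diagonal).
  r[X_1,X_2] = -2.5 / (1.4832 · 2.5495) = -2.5 / 3.7815 = -0.6611
  r[X_2,X_2] = 1 (diagonal).

R is symmetric with unit diagonal. Assembling:

R = [[1, -0.6611],
 [-0.6611, 1]]


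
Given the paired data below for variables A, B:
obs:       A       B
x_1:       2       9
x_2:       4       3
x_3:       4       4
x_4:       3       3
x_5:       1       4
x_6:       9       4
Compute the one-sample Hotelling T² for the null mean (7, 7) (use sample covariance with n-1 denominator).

Step 1 — sample mean vector:
  mean(A) = (2 + 4 + 4 + 3 + 1 + 9) / 6 = 23/6 = 3.8333
  mean(B) = (9 + 3 + 4 + 3 + 4 + 4) / 6 = 27/6 = 4.5
  x̄ = (3.8333, 4.5),  deviation x̄ - mu_0 = (3.8333, 4.5) - (7, 7) = (-3.1667, -2.5).

Step 2 — sample covariance matrix, S[i,j] = (1/(n-1)) · Σ_k (x_{k,i} - mean_i) · (x_{k,j} - mean_j), divisor n-1 = 5:
  S[A,A] = ((-1.8333)·(-1.8333) + (0.1667)·(0.1667) + (0.1667)·(0.1667) + (-0.8333)·(-0.8333) + (-2.8333)·(-2.8333) + (5.1667)·(5.1667)) / 5 = 38.8333/5 = 7.7667
  S[A,B] = ((-1.8333)·(4.5) + (0.1667)·(-1.5) + (0.1667)·(-0.5) + (-0.8333)·(-1.5) + (-2.8333)·(-0.5) + (5.1667)·(-0.5)) / 5 = -8.5/5 = -1.7
  S[B,B] = ((4.5)·(4.5) + (-1.5)·(-1.5) + (-0.5)·(-0.5) + (-1.5)·(-1.5) + (-0.5)·(-0.5) + (-0.5)·(-0.5)) / 5 = 25.5/5 = 5.1
  S = [[7.7667, -1.7],
 [-1.7, 5.1]].

Step 3 — invert S. det(S) = 7.7667·5.1 - (-1.7)² = 36.72.
  S^{-1} = (1/det) · [[d, -b], [-b, a]] = [[0.1389, 0.0463],
 [0.0463, 0.2115]].

Step 4 — quadratic form (x̄ - mu_0)^T · S^{-1} · (x̄ - mu_0):
  S^{-1} · (x̄ - mu_0) = (-0.5556, -0.6754),
  (x̄ - mu_0)^T · [...] = (-3.1667)·(-0.5556) + (-2.5)·(-0.6754) = 3.4477.

Step 5 — scale by n: T² = 6 · 3.4477 = 20.6863.

T² ≈ 20.6863


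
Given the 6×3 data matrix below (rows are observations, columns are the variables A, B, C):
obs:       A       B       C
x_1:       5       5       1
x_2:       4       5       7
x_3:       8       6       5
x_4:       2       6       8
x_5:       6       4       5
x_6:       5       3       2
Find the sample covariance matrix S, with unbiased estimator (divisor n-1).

Step 1 — column means:
  mean(A) = (5 + 4 + 8 + 2 + 6 + 5) / 6 = 30/6 = 5
  mean(B) = (5 + 5 + 6 + 6 + 4 + 3) / 6 = 29/6 = 4.8333
  mean(C) = (1 + 7 + 5 + 8 + 5 + 2) / 6 = 28/6 = 4.6667

Step 2 — sample covariance S[i,j] = (1/(n-1)) · Σ_k (x_{k,i} - mean_i) · (x_{k,j} - mean_j), with n-1 = 5.
  S[A,A] = ((0)·(0) + (-1)·(-1) + (3)·(3) + (-3)·(-3) + (1)·(1) + (0)·(0)) / 5 = 20/5 = 4
  S[A,B] = ((0)·(0.1667) + (-1)·(0.1667) + (3)·(1.1667) + (-3)·(1.1667) + (1)·(-0.8333) + (0)·(-1.8333)) / 5 = -1/5 = -0.2
  S[A,C] = ((0)·(-3.6667) + (-1)·(2.3333) + (3)·(0.3333) + (-3)·(3.3333) + (1)·(0.3333) + (0)·(-2.6667)) / 5 = -11/5 = -2.2
  S[B,B] = ((0.1667)·(0.1667) + (0.1667)·(0.1667) + (1.1667)·(1.1667) + (1.1667)·(1.1667) + (-0.8333)·(-0.8333) + (-1.8333)·(-1.8333)) / 5 = 6.8333/5 = 1.3667
  S[B,C] = ((0.1667)·(-3.6667) + (0.1667)·(2.3333) + (1.1667)·(0.3333) + (1.1667)·(3.3333) + (-0.8333)·(0.3333) + (-1.8333)·(-2.6667)) / 5 = 8.6667/5 = 1.7333
  S[C,C] = ((-3.6667)·(-3.6667) + (2.3333)·(2.3333) + (0.3333)·(0.3333) + (3.3333)·(3.3333) + (0.3333)·(0.3333) + (-2.6667)·(-2.6667)) / 5 = 37.3333/5 = 7.4667

S is symmetric (S[j,i] = S[i,j]). Assembling:

S = [[4, -0.2, -2.2],
 [-0.2, 1.3667, 1.7333],
 [-2.2, 1.7333, 7.4667]]


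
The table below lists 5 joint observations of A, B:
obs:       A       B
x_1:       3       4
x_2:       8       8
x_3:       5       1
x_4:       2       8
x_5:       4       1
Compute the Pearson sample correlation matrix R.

Step 1 — column means:
  mean(A) = (3 + 8 + 5 + 2 + 4) / 5 = 22/5 = 4.4
  mean(B) = (4 + 8 + 1 + 8 + 1) / 5 = 22/5 = 4.4

Step 2 — sample variances and covariances s[i,j] = (1/(n-1)) · Σ_k (x_{k,i} - mean_i) · (x_{k,j} - mean_j), with n-1 = 4:
  s[A,A] = ((-1.4)·(-1.4) + (3.6)·(3.6) + (0.6)·(0.6) + (-2.4)·(-2.4) + (-0.4)·(-0.4)) / 4 = 21.2/4 = 5.3
  s[A,B] = ((-1.4)·(-0.4) + (3.6)·(3.6) + (0.6)·(-3.4) + (-2.4)·(3.6) + (-0.4)·(-3.4)) / 4 = 4.2/4 = 1.05
  s[B,B] = ((-0.4)·(-0.4) + (3.6)·(3.6) + (-3.4)·(-3.4) + (3.6)·(3.6) + (-3.4)·(-3.4)) / 4 = 49.2/4 = 12.3
  Sample standard deviations s_i = √(s[i,i]):
  s(A) = √(5.3) = 2.3022
  s(B) = √(12.3) = 3.5071

Step 3 — r_{ij} = s_{ij} / (s_i · s_j):
  r[A,A] = 1 (diagonal).
  r[A,B] = 1.05 / (2.3022 · 3.5071) = 1.05 / 8.074 = 0.13
  r[B,B] = 1 (diagonal).

R is symmetric with unit diagonal. Assembling:

R = [[1, 0.13],
 [0.13, 1]]


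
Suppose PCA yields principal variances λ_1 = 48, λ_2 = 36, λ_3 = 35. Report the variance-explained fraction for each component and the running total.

Step 1 — total variance = trace(Sigma) = Σ λ_i = 48 + 36 + 35 = 119.

Step 2 — fraction explained by component i = λ_i / Σ λ:
  PC1: 48/119 = 0.4034
  PC2: 36/119 = 0.3025
  PC3: 35/119 = 0.2941

Step 3 — cumulative fraction after k components = (λ_1 + ... + λ_k) / Σ λ:
  k = 1: 48/119 = 0.4034
  k = 2: (48 + 36)/119 = 84/119 = 0.7059
  k = 3: (48 + 36 + 35)/119 = 119/119 = 1

Summary (fraction, with percent):

explained: PC1 0.4034 (40.34%), PC2 0.3025 (30.25%), PC3 0.2941 (29.41%);  cumulative: 0.4034, 0.7059, 1


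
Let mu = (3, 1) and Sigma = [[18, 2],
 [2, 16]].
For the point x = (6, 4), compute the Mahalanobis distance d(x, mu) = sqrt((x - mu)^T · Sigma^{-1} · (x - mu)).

Step 1 — centre the observation: (x - mu) = (3, 3).

Step 2 — invert Sigma. det(Sigma) = 18·16 - (2)² = 284.
  Sigma^{-1} = (1/det) · [[d, -b], [-b, a]] = [[0.0563, -0.007],
 [-0.007, 0.0634]].

Step 3 — form the quadratic (x - mu)^T · Sigma^{-1} · (x - mu):
  Sigma^{-1} · (x - mu) = (0.1479, 0.169).
  (x - mu)^T · [Sigma^{-1} · (x - mu)] = (3)·(0.1479) + (3)·(0.169) = 0.9507.

Step 4 — take square root: d = √(0.9507) ≈ 0.975.

d(x, mu) = √(0.9507) ≈ 0.975


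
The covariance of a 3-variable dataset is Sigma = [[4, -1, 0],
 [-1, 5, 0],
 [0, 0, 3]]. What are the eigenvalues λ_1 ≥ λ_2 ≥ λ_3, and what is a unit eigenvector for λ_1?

Step 1 — characteristic polynomial p(λ) = det(λI - Sigma) = λ³ - tr·λ² + c_1·λ - det, where tr = trace, c_1 = sum of the principal 2×2 minors, det = det(Sigma):
  tr = 4 + 5 + 3 = 12,
  c_1 = (4·5 - (-1)²) + (4·3 - (0)²) + (5·3 - (0)²) = 19 + 12 + 15 = 46,
  det = 4·(5·3 - (0)²) - (-1)·((-1)·3 - (0)·(0)) + (0)·((-1)·(0) - 5·(0)) = 4·(15) - (-1)·(-3) + (0)·(0) = 57.
  So p(λ) = λ³ - 12λ² + 46λ - 57.
Step 2 — look for an integer root (rational root theorem: any rational root is an integer divisor of 57). Testing λ = 3:
  p(3) = 27 - 108 + 138 - 57 = 0  ✓
  Dividing out (λ - 3): p(λ) = (λ - 3)(λ² - 9λ + 19).
Step 3 — remaining eigenvalues from the quadratic λ² - 9λ + 19 = 0:
  Δ = 9² - 4·19 = 81 - 76 = 5,  λ = (9 ± √5)/2 = (9 ± 2.2361)/2 ≈ 5.618 or 3.382.
  Sorted: λ_1 = 5.618,  λ_2 = 3.382,  λ_3 = 3  (check: sum = 12 = tr ✓).

Step 4 — unit eigenvector for λ_1 ≈ 5.618: v spans the null space of (Sigma - λ_1 I), whose rows are
  r_1 = (-1.618, -1, 0),  r_2 = (-1, -0.618, 0),  r_3 = (0, 0, -2.618).
  v is orthogonal to every row, so take v ∝ r_1 × r_3 = ((-1)·(-2.618) - (0)·(0), (0)·(0) - (-1.618)·(-2.618), (-1.618)·(0) - (-1)·(0)) ≈ (2.618, -4.2361, 0).
  Let u = (2.618, -4.2361, 0).
  ||u|| = √((2.618)² + (-4.2361)² + (0)²) = √(24.7984) ≈ 4.9798,  v_1 = u/||u|| ≈ (0.5257, -0.8507, 0) (||v_1|| = 1).

λ_1 = 5.618,  λ_2 = 3.382,  λ_3 = 3;  v_1 ≈ (0.5257, -0.8507, 0)


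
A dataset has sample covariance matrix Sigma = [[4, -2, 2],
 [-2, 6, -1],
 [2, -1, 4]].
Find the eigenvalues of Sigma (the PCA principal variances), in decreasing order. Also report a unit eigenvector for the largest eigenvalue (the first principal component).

Step 1 — characteristic polynomial p(λ) = det(λI - Sigma) = λ³ - tr·λ² + c_1·λ - det, where tr = trace, c_1 = sum of the principal 2×2 minors, det = det(Sigma):
  tr = 4 + 6 + 4 = 14,
  c_1 = (4·6 - (-2)²) + (4·4 - (2)²) + (6·4 - (-1)²) = 20 + 12 + 23 = 55,
  det = 4·(6·4 - (-1)²) - (-2)·((-2)·4 - (-1)·(2)) + (2)·((-2)·(-1) - 6·(2)) = 4·(23) - (-2)·(-6) + (2)·(-10) = 60.
  So p(λ) = λ³ - 14λ² + 55λ - 60.
Step 2 — look for an integer root (rational root theorem: any rational root is an integer divisor of 60). Testing λ = 4:
  p(4) = 64 - 224 + 220 - 60 = 0  ✓
  Dividing out (λ - 4): p(λ) = (λ - 4)(λ² - 10λ + 15).
Step 3 — remaining eigenvalues from the quadratic λ² - 10λ + 15 = 0:
  Δ = 10² - 4·15 = 100 - 60 = 40,  λ = (10 ± √40)/2 = (10 ± 6.3246)/2 ≈ 8.1623 or 1.8377.
  Sorted: λ_1 = 8.1623,  λ_2 = 4,  λ_3 = 1.8377  (check: sum = 14 = tr ✓).

Step 4 — unit eigenvector for λ_1 ≈ 8.1623: v spans the null space of (Sigma - λ_1 I), whose rows are
  r_1 = (-4.1623, -2, 2),  r_2 = (-2, -2.1623, -1),  r_3 = (2, -1, -4.1623).
  v is orthogonal to every row, so take v ∝ r_1 × r_2 = ((-2)·(-1) - (2)·(-2.1623), (2)·(-2) - (-4.1623)·(-1), (-4.1623)·(-2.1623) - (-2)·(-2)) ≈ (6.3246, -8.1623, 5).
  Let u = (6.3246, -8.1623, 5).
  ||u|| = √((6.3246)² + (-8.1623)² + (5)²) = √(131.6228) ≈ 11.4727,  v_1 = u/||u|| ≈ (0.5513, -0.7115, 0.4358) (||v_1|| = 1).

λ_1 = 8.1623,  λ_2 = 4,  λ_3 = 1.8377;  v_1 ≈ (0.5513, -0.7115, 0.4358)


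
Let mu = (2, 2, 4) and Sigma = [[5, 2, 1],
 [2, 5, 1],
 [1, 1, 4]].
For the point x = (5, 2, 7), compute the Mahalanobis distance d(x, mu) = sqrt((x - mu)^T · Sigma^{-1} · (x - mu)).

Step 1 — centre the observation: (x - mu) = (3, 0, 3).

Step 2 — invert Sigma (cofactor / det for 3×3, or solve directly):
  Sigma^{-1} = [[0.2436, -0.0897, -0.0385],
 [-0.0897, 0.2436, -0.0385],
 [-0.0385, -0.0385, 0.2692]].

Step 3 — form the quadratic (x - mu)^T · Sigma^{-1} · (x - mu):
  Sigma^{-1} · (x - mu) = (0.6154, -0.3846, 0.6923).
  (x - mu)^T · [Sigma^{-1} · (x - mu)] = (3)·(0.6154) + (0)·(-0.3846) + (3)·(0.6923) = 3.9231.

Step 4 — take square root: d = √(3.9231) ≈ 1.9807.

d(x, mu) = √(3.9231) ≈ 1.9807


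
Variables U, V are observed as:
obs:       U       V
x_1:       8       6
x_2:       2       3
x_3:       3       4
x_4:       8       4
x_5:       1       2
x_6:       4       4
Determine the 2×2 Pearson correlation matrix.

Step 1 — column means:
  mean(U) = (8 + 2 + 3 + 8 + 1 + 4) / 6 = 26/6 = 4.3333
  mean(V) = (6 + 3 + 4 + 4 + 2 + 4) / 6 = 23/6 = 3.8333

Step 2 — sample variances and covariances s[i,j] = (1/(n-1)) · Σ_k (x_{k,i} - mean_i) · (x_{k,j} - mean_j), with n-1 = 5:
  s[U,U] = ((3.6667)·(3.6667) + (-2.3333)·(-2.3333) + (-1.3333)·(-1.3333) + (3.6667)·(3.6667) + (-3.3333)·(-3.3333) + (-0.3333)·(-0.3333)) / 5 = 45.3333/5 = 9.0667
  s[U,V] = ((3.6667)·(2.1667) + (-2.3333)·(-0.8333) + (-1.3333)·(0.1667) + (3.6667)·(0.1667) + (-3.3333)·(-1.8333) + (-0.3333)·(0.1667)) / 5 = 16.3333/5 = 3.2667
  s[V,V] = ((2.1667)·(2.1667) + (-0.8333)·(-0.8333) + (0.1667)·(0.1667) + (0.1667)·(0.1667) + (-1.8333)·(-1.8333) + (0.1667)·(0.1667)) / 5 = 8.8333/5 = 1.7667
  Sample standard deviations s_i = √(s[i,i]):
  s(U) = √(9.0667) = 3.0111
  s(V) = √(1.7667) = 1.3292

Step 3 — r_{ij} = s_{ij} / (s_i · s_j):
  r[U,U] = 1 (diagonal).
  r[U,V] = 3.2667 / (3.0111 · 1.3292) = 3.2667 / 4.0022 = 0.8162
  r[V,V] = 1 (diagonal).

R is symmetric with unit diagonal. Assembling:

R = [[1, 0.8162],
 [0.8162, 1]]


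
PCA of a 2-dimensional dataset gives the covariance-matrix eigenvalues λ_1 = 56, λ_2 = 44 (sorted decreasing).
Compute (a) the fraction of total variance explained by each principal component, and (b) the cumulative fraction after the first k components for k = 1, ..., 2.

Step 1 — total variance = trace(Sigma) = Σ λ_i = 56 + 44 = 100.

Step 2 — fraction explained by component i = λ_i / Σ λ:
  PC1: 56/100 = 0.56
  PC2: 44/100 = 0.44

Step 3 — cumulative fraction after k components = (λ_1 + ... + λ_k) / Σ λ:
  k = 1: 56/100 = 0.56
  k = 2: (56 + 44)/100 = 100/100 = 1

Summary (fraction, with percent):

explained: PC1 0.56 (56%), PC2 0.44 (44%);  cumulative: 0.56, 1


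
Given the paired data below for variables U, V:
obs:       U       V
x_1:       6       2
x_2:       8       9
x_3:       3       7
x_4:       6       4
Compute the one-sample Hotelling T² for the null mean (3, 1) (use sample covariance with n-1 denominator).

Step 1 — sample mean vector:
  mean(U) = (6 + 8 + 3 + 6) / 4 = 23/4 = 5.75
  mean(V) = (2 + 9 + 7 + 4) / 4 = 22/4 = 5.5
  x̄ = (5.75, 5.5),  deviation x̄ - mu_0 = (5.75, 5.5) - (3, 1) = (2.75, 4.5).

Step 2 — sample covariance matrix, S[i,j] = (1/(n-1)) · Σ_k (x_{k,i} - mean_i) · (x_{k,j} - mean_j), divisor n-1 = 3:
  S[U,U] = ((0.25)·(0.25) + (2.25)·(2.25) + (-2.75)·(-2.75) + (0.25)·(0.25)) / 3 = 12.75/3 = 4.25
  S[U,V] = ((0.25)·(-3.5) + (2.25)·(3.5) + (-2.75)·(1.5) + (0.25)·(-1.5)) / 3 = 2.5/3 = 0.8333
  S[V,V] = ((-3.5)·(-3.5) + (3.5)·(3.5) + (1.5)·(1.5) + (-1.5)·(-1.5)) / 3 = 29/3 = 9.6667
  S = [[4.25, 0.8333],
 [0.8333, 9.6667]].

Step 3 — invert S. det(S) = 4.25·9.6667 - (0.8333)² = 40.3889.
  S^{-1} = (1/det) · [[d, -b], [-b, a]] = [[0.2393, -0.0206],
 [-0.0206, 0.1052]].

Step 4 — quadratic form (x̄ - mu_0)^T · S^{-1} · (x̄ - mu_0):
  S^{-1} · (x̄ - mu_0) = (0.5653, 0.4168),
  (x̄ - mu_0)^T · [...] = (2.75)·(0.5653) + (4.5)·(0.4168) = 3.4302.

Step 5 — scale by n: T² = 4 · 3.4302 = 13.7208.

T² ≈ 13.7208


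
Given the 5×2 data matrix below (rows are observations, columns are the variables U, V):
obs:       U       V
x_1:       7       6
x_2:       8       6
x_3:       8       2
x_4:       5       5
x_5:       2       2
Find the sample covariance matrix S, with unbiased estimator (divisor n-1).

Step 1 — column means:
  mean(U) = (7 + 8 + 8 + 5 + 2) / 5 = 30/5 = 6
  mean(V) = (6 + 6 + 2 + 5 + 2) / 5 = 21/5 = 4.2

Step 2 — sample covariance S[i,j] = (1/(n-1)) · Σ_k (x_{k,i} - mean_i) · (x_{k,j} - mean_j), with n-1 = 4.
  S[U,U] = ((1)·(1) + (2)·(2) + (2)·(2) + (-1)·(-1) + (-4)·(-4)) / 4 = 26/4 = 6.5
  S[U,V] = ((1)·(1.8) + (2)·(1.8) + (2)·(-2.2) + (-1)·(0.8) + (-4)·(-2.2)) / 4 = 9/4 = 2.25
  S[V,V] = ((1.8)·(1.8) + (1.8)·(1.8) + (-2.2)·(-2.2) + (0.8)·(0.8) + (-2.2)·(-2.2)) / 4 = 16.8/4 = 4.2

S is symmetric (S[j,i] = S[i,j]). Assembling:

S = [[6.5, 2.25],
 [2.25, 4.2]]


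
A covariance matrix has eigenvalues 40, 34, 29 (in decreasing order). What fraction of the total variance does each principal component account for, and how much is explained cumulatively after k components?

Step 1 — total variance = trace(Sigma) = Σ λ_i = 40 + 34 + 29 = 103.

Step 2 — fraction explained by component i = λ_i / Σ λ:
  PC1: 40/103 = 0.3883
  PC2: 34/103 = 0.3301
  PC3: 29/103 = 0.2816

Step 3 — cumulative fraction after k components = (λ_1 + ... + λ_k) / Σ λ:
  k = 1: 40/103 = 0.3883
  k = 2: (40 + 34)/103 = 74/103 = 0.7184
  k = 3: (40 + 34 + 29)/103 = 103/103 = 1

Summary (fraction, with percent):

explained: PC1 0.3883 (38.83%), PC2 0.3301 (33.01%), PC3 0.2816 (28.16%);  cumulative: 0.3883, 0.7184, 1


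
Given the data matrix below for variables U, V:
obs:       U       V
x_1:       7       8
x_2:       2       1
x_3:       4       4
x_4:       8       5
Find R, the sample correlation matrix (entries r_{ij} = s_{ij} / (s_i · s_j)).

Step 1 — column means:
  mean(U) = (7 + 2 + 4 + 8) / 4 = 21/4 = 5.25
  mean(V) = (8 + 1 + 4 + 5) / 4 = 18/4 = 4.5

Step 2 — sample variances and covariances s[i,j] = (1/(n-1)) · Σ_k (x_{k,i} - mean_i) · (x_{k,j} - mean_j), with n-1 = 3:
  s[U,U] = ((1.75)·(1.75) + (-3.25)·(-3.25) + (-1.25)·(-1.25) + (2.75)·(2.75)) / 3 = 22.75/3 = 7.5833
  s[U,V] = ((1.75)·(3.5) + (-3.25)·(-3.5) + (-1.25)·(-0.5) + (2.75)·(0.5)) / 3 = 19.5/3 = 6.5
  s[V,V] = ((3.5)·(3.5) + (-3.5)·(-3.5) + (-0.5)·(-0.5) + (0.5)·(0.5)) / 3 = 25/3 = 8.3333
  Sample standard deviations s_i = √(s[i,i]):
  s(U) = √(7.5833) = 2.7538
  s(V) = √(8.3333) = 2.8868

Step 3 — r_{ij} = s_{ij} / (s_i · s_j):
  r[U,U] = 1 (diagonal).
  r[U,V] = 6.5 / (2.7538 · 2.8868) = 6.5 / 7.9495 = 0.8177
  r[V,V] = 1 (diagonal).

R is symmetric with unit diagonal. Assembling:

R = [[1, 0.8177],
 [0.8177, 1]]


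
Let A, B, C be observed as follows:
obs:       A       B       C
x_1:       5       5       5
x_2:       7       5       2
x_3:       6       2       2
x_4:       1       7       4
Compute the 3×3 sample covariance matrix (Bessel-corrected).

Step 1 — column means:
  mean(A) = (5 + 7 + 6 + 1) / 4 = 19/4 = 4.75
  mean(B) = (5 + 5 + 2 + 7) / 4 = 19/4 = 4.75
  mean(C) = (5 + 2 + 2 + 4) / 4 = 13/4 = 3.25

Step 2 — sample covariance S[i,j] = (1/(n-1)) · Σ_k (x_{k,i} - mean_i) · (x_{k,j} - mean_j), with n-1 = 3.
  S[A,A] = ((0.25)·(0.25) + (2.25)·(2.25) + (1.25)·(1.25) + (-3.75)·(-3.75)) / 3 = 20.75/3 = 6.9167
  S[A,B] = ((0.25)·(0.25) + (2.25)·(0.25) + (1.25)·(-2.75) + (-3.75)·(2.25)) / 3 = -11.25/3 = -3.75
  S[A,C] = ((0.25)·(1.75) + (2.25)·(-1.25) + (1.25)·(-1.25) + (-3.75)·(0.75)) / 3 = -6.75/3 = -2.25
  S[B,B] = ((0.25)·(0.25) + (0.25)·(0.25) + (-2.75)·(-2.75) + (2.25)·(2.25)) / 3 = 12.75/3 = 4.25
  S[B,C] = ((0.25)·(1.75) + (0.25)·(-1.25) + (-2.75)·(-1.25) + (2.25)·(0.75)) / 3 = 5.25/3 = 1.75
  S[C,C] = ((1.75)·(1.75) + (-1.25)·(-1.25) + (-1.25)·(-1.25) + (0.75)·(0.75)) / 3 = 6.75/3 = 2.25

S is symmetric (S[j,i] = S[i,j]). Assembling:

S = [[6.9167, -3.75, -2.25],
 [-3.75, 4.25, 1.75],
 [-2.25, 1.75, 2.25]]


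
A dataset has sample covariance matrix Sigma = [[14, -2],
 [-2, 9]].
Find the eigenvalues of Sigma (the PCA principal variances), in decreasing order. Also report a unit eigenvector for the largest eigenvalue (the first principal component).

Step 1 — characteristic polynomial of 2×2 Sigma:
  det(Sigma - λI) = λ² - trace · λ + det = 0.
  trace = 14 + 9 = 23, det = 14·9 - (-2)² = 122.
Step 2 — discriminant:
  Δ = trace² - 4·det = 529 - 488 = 41.
Step 3 — eigenvalues:
  λ = (trace ± √Δ)/2 = (23 ± 6.4031)/2,
  λ_1 = 14.7016,  λ_2 = 8.2984.

Step 4 — unit eigenvector for λ_1: solve (Sigma - λ_1 I)v = 0. First row:
  (14 - 14.7016)·v_x + (-2)·v_y = 0, i.e. (-0.7016)·v_x + (-2)·v_y = 0,
  so v ∝ (b, λ_1 - a) = (-2, 0.7016); multiply by -1 so the first entry is positive: u = (2, -0.7016).
  ||u|| = √((2)² + (-0.7016)²) = √(4.4922) ≈ 2.1195,
  v_1 = u/||u|| ≈ (0.9436, -0.331) (||v_1|| = 1).

λ_1 = 14.7016,  λ_2 = 8.2984;  v_1 ≈ (0.9436, -0.331)


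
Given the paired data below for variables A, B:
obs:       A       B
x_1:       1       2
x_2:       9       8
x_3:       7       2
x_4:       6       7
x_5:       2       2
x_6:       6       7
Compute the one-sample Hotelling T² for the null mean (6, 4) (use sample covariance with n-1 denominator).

Step 1 — sample mean vector:
  mean(A) = (1 + 9 + 7 + 6 + 2 + 6) / 6 = 31/6 = 5.1667
  mean(B) = (2 + 8 + 2 + 7 + 2 + 7) / 6 = 28/6 = 4.6667
  x̄ = (5.1667, 4.6667),  deviation x̄ - mu_0 = (5.1667, 4.6667) - (6, 4) = (-0.8333, 0.6667).

Step 2 — sample covariance matrix, S[i,j] = (1/(n-1)) · Σ_k (x_{k,i} - mean_i) · (x_{k,j} - mean_j), divisor n-1 = 5:
  S[A,A] = ((-4.1667)·(-4.1667) + (3.8333)·(3.8333) + (1.8333)·(1.8333) + (0.8333)·(0.8333) + (-3.1667)·(-3.1667) + (0.8333)·(0.8333)) / 5 = 46.8333/5 = 9.3667
  S[A,B] = ((-4.1667)·(-2.6667) + (3.8333)·(3.3333) + (1.8333)·(-2.6667) + (0.8333)·(2.3333) + (-3.1667)·(-2.6667) + (0.8333)·(2.3333)) / 5 = 31.3333/5 = 6.2667
  S[B,B] = ((-2.6667)·(-2.6667) + (3.3333)·(3.3333) + (-2.6667)·(-2.6667) + (2.3333)·(2.3333) + (-2.6667)·(-2.6667) + (2.3333)·(2.3333)) / 5 = 43.3333/5 = 8.6667
  S = [[9.3667, 6.2667],
 [6.2667, 8.6667]].

Step 3 — invert S. det(S) = 9.3667·8.6667 - (6.2667)² = 41.9067.
  S^{-1} = (1/det) · [[d, -b], [-b, a]] = [[0.2068, -0.1495],
 [-0.1495, 0.2235]].

Step 4 — quadratic form (x̄ - mu_0)^T · S^{-1} · (x̄ - mu_0):
  S^{-1} · (x̄ - mu_0) = (-0.272, 0.2736),
  (x̄ - mu_0)^T · [...] = (-0.8333)·(-0.272) + (0.6667)·(0.2736) = 0.4091.

Step 5 — scale by n: T² = 6 · 0.4091 = 2.4547.

T² ≈ 2.4547


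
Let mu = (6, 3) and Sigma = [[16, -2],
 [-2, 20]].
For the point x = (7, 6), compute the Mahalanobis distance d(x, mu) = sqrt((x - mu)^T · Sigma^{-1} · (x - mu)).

Step 1 — centre the observation: (x - mu) = (1, 3).

Step 2 — invert Sigma. det(Sigma) = 16·20 - (-2)² = 316.
  Sigma^{-1} = (1/det) · [[d, -b], [-b, a]] = [[0.0633, 0.0063],
 [0.0063, 0.0506]].

Step 3 — form the quadratic (x - mu)^T · Sigma^{-1} · (x - mu):
  Sigma^{-1} · (x - mu) = (0.0823, 0.1582).
  (x - mu)^T · [Sigma^{-1} · (x - mu)] = (1)·(0.0823) + (3)·(0.1582) = 0.557.

Step 4 — take square root: d = √(0.557) ≈ 0.7463.

d(x, mu) = √(0.557) ≈ 0.7463


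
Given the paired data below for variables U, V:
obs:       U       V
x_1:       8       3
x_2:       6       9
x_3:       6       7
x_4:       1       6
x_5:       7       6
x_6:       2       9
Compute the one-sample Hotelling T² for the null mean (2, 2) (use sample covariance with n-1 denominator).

Step 1 — sample mean vector:
  mean(U) = (8 + 6 + 6 + 1 + 7 + 2) / 6 = 30/6 = 5
  mean(V) = (3 + 9 + 7 + 6 + 6 + 9) / 6 = 40/6 = 6.6667
  x̄ = (5, 6.6667),  deviation x̄ - mu_0 = (5, 6.6667) - (2, 2) = (3, 4.6667).

Step 2 — sample covariance matrix, S[i,j] = (1/(n-1)) · Σ_k (x_{k,i} - mean_i) · (x_{k,j} - mean_j), divisor n-1 = 5:
  S[U,U] = ((3)·(3) + (1)·(1) + (1)·(1) + (-4)·(-4) + (2)·(2) + (-3)·(-3)) / 5 = 40/5 = 8
  S[U,V] = ((3)·(-3.6667) + (1)·(2.3333) + (1)·(0.3333) + (-4)·(-0.6667) + (2)·(-0.6667) + (-3)·(2.3333)) / 5 = -14/5 = -2.8
  S[V,V] = ((-3.6667)·(-3.6667) + (2.3333)·(2.3333) + (0.3333)·(0.3333) + (-0.6667)·(-0.6667) + (-0.6667)·(-0.6667) + (2.3333)·(2.3333)) / 5 = 25.3333/5 = 5.0667
  S = [[8, -2.8],
 [-2.8, 5.0667]].

Step 3 — invert S. det(S) = 8·5.0667 - (-2.8)² = 32.6933.
  S^{-1} = (1/det) · [[d, -b], [-b, a]] = [[0.155, 0.0856],
 [0.0856, 0.2447]].

Step 4 — quadratic form (x̄ - mu_0)^T · S^{-1} · (x̄ - mu_0):
  S^{-1} · (x̄ - mu_0) = (0.8646, 1.3989),
  (x̄ - mu_0)^T · [...] = (3)·(0.8646) + (4.6667)·(1.3989) = 9.1218.

Step 5 — scale by n: T² = 6 · 9.1218 = 54.7308.

T² ≈ 54.7308


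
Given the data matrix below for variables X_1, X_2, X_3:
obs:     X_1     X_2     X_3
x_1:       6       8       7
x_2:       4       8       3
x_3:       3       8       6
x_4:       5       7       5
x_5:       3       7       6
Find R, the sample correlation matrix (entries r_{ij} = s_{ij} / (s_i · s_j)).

Step 1 — column means:
  mean(X_1) = (6 + 4 + 3 + 5 + 3) / 5 = 21/5 = 4.2
  mean(X_2) = (8 + 8 + 8 + 7 + 7) / 5 = 38/5 = 7.6
  mean(X_3) = (7 + 3 + 6 + 5 + 6) / 5 = 27/5 = 5.4

Step 2 — sample variances and covariances s[i,j] = (1/(n-1)) · Σ_k (x_{k,i} - mean_i) · (x_{k,j} - mean_j), with n-1 = 4:
  s[X_1,X_1] = ((1.8)·(1.8) + (-0.2)·(-0.2) + (-1.2)·(-1.2) + (0.8)·(0.8) + (-1.2)·(-1.2)) / 4 = 6.8/4 = 1.7
  s[X_1,X_2] = ((1.8)·(0.4) + (-0.2)·(0.4) + (-1.2)·(0.4) + (0.8)·(-0.6) + (-1.2)·(-0.6)) / 4 = 0.4/4 = 0.1
  s[X_1,X_3] = ((1.8)·(1.6) + (-0.2)·(-2.4) + (-1.2)·(0.6) + (0.8)·(-0.4) + (-1.2)·(0.6)) / 4 = 1.6/4 = 0.4
  s[X_2,X_2] = ((0.4)·(0.4) + (0.4)·(0.4) + (0.4)·(0.4) + (-0.6)·(-0.6) + (-0.6)·(-0.6)) / 4 = 1.2/4 = 0.3
  s[X_2,X_3] = ((0.4)·(1.6) + (0.4)·(-2.4) + (0.4)·(0.6) + (-0.6)·(-0.4) + (-0.6)·(0.6)) / 4 = -0.2/4 = -0.05
  s[X_3,X_3] = ((1.6)·(1.6) + (-2.4)·(-2.4) + (0.6)·(0.6) + (-0.4)·(-0.4) + (0.6)·(0.6)) / 4 = 9.2/4 = 2.3
  Sample standard deviations s_i = √(s[i,i]):
  s(X_1) = √(1.7) = 1.3038
  s(X_2) = √(0.3) = 0.5477
  s(X_3) = √(2.3) = 1.5166

Step 3 — r_{ij} = s_{ij} / (s_i · s_j):
  r[X_1,X_1] = 1 (diagonal).
  r[X_1,X_2] = 0.1 / (1.3038 · 0.5477) = 0.1 / 0.7141 = 0.14
  r[X_1,X_3] = 0.4 / (1.3038 · 1.5166) = 0.4 / 1.9774 = 0.2023
  r[X_2,X_2] = 1 (diagonal).
  r[X_2,X_3] = -0.05 / (0.5477 · 1.5166) = -0.05 / 0.8307 = -0.0602
  r[X_3,X_3] = 1 (diagonal).

R is symmetric with unit diagonal. Assembling:

R = [[1, 0.14, 0.2023],
 [0.14, 1, -0.0602],
 [0.2023, -0.0602, 1]]


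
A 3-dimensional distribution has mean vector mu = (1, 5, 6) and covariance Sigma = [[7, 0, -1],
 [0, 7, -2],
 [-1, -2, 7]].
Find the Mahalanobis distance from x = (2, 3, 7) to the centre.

Step 1 — centre the observation: (x - mu) = (1, -2, 1).

Step 2 — invert Sigma (cofactor / det for 3×3, or solve directly):
  Sigma^{-1} = [[0.1461, 0.0065, 0.0227],
 [0.0065, 0.1558, 0.0455],
 [0.0227, 0.0455, 0.1591]].

Step 3 — form the quadratic (x - mu)^T · Sigma^{-1} · (x - mu):
  Sigma^{-1} · (x - mu) = (0.1558, -0.2597, 0.0909).
  (x - mu)^T · [Sigma^{-1} · (x - mu)] = (1)·(0.1558) + (-2)·(-0.2597) + (1)·(0.0909) = 0.7662.

Step 4 — take square root: d = √(0.7662) ≈ 0.8753.

d(x, mu) = √(0.7662) ≈ 0.8753


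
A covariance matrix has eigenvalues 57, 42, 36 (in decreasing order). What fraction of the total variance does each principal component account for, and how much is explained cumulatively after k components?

Step 1 — total variance = trace(Sigma) = Σ λ_i = 57 + 42 + 36 = 135.

Step 2 — fraction explained by component i = λ_i / Σ λ:
  PC1: 57/135 = 0.4222
  PC2: 42/135 = 0.3111
  PC3: 36/135 = 0.2667

Step 3 — cumulative fraction after k components = (λ_1 + ... + λ_k) / Σ λ:
  k = 1: 57/135 = 0.4222
  k = 2: (57 + 42)/135 = 99/135 = 0.7333
  k = 3: (57 + 42 + 36)/135 = 135/135 = 1

Summary (fraction, with percent):

explained: PC1 0.4222 (42.22%), PC2 0.3111 (31.11%), PC3 0.2667 (26.67%);  cumulative: 0.4222, 0.7333, 1
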